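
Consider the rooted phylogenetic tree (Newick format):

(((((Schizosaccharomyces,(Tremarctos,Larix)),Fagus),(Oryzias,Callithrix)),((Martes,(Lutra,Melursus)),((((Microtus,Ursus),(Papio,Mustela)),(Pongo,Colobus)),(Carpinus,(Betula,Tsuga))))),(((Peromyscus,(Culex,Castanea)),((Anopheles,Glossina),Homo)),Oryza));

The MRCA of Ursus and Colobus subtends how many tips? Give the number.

6

The MRCA of Ursus and Colobus is the node subtending (((Microtus,Ursus),(Papio,Mustela)),(Pongo,Colobus)).
That clade contains 6 terminal taxa: Colobus, Microtus, Mustela, Papio, Pongo, Ursus.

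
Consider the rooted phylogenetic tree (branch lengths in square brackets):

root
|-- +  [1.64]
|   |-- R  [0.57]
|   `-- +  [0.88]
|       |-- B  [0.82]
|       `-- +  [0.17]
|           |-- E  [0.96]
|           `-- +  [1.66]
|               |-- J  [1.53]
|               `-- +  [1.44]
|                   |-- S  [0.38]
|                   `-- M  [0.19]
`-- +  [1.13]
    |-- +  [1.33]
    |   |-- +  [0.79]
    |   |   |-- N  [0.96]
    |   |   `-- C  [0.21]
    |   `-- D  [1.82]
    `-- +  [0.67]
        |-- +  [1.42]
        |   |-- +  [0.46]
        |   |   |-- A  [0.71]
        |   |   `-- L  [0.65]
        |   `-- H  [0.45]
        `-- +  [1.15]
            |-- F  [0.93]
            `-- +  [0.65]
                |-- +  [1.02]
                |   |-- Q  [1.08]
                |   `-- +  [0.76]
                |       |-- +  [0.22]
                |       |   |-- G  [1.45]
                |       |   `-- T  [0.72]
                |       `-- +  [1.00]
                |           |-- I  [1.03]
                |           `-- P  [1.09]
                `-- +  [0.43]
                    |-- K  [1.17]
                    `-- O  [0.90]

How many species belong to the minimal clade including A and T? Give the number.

11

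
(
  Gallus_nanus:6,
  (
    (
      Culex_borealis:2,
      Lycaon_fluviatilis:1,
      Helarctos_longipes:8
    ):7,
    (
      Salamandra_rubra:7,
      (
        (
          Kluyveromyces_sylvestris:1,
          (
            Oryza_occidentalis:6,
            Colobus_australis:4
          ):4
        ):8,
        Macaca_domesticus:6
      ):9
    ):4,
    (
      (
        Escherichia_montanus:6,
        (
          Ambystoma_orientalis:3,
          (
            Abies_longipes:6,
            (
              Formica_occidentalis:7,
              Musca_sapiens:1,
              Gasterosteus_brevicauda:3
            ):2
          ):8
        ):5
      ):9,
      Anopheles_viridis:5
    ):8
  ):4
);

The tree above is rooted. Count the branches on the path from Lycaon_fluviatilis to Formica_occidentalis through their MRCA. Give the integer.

8

The MRCA of Lycaon_fluviatilis and Formica_occidentalis is the node subtending ((Culex_borealis,Lycaon_fluviatilis,Helarctos_longipes),(Salamandra_rubra,((Kluyveromyces_sylvestris,(Oryza_occidentalis,Colobus_australis)),Macaca_domesticus)),((Escherichia_montanus,(Ambystoma_orientalis,(Abies_longipes,(Formica_occidentalis,Musca_sapiens,Gasterosteus_brevicauda)))),Anopheles_viridis)).
From Lycaon_fluviatilis up to that node: 2 branches. From Formica_occidentalis up to the same node: 6 branches. Total: 2 + 6 = 8.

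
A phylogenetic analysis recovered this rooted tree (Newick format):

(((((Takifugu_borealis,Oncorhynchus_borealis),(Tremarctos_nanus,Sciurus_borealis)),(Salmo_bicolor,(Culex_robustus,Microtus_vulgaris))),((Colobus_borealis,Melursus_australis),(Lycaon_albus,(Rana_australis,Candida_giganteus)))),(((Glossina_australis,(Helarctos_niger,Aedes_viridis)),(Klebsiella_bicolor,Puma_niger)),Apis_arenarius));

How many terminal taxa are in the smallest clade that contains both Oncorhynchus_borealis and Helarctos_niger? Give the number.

18

The MRCA of Oncorhynchus_borealis and Helarctos_niger is the root, so the clade is the entire tree.
That clade contains 18 terminal taxa: Aedes_viridis, Apis_arenarius, Candida_giganteus, Colobus_borealis, Culex_robustus, Glossina_australis, Helarctos_niger, Klebsiella_bicolor, Lycaon_albus, Melursus_australis, Microtus_vulgaris, Oncorhynchus_borealis, Puma_niger, Rana_australis, Salmo_bicolor, Sciurus_borealis, Takifugu_borealis, Tremarctos_nanus.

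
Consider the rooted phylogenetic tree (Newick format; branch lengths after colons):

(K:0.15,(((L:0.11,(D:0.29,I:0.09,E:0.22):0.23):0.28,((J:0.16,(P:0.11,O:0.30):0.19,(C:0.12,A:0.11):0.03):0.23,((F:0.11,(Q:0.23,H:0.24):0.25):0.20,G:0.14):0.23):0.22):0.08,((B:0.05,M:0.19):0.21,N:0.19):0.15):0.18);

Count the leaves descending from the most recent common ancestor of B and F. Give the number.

16

The MRCA of B and F is the node subtending (((L,(D,I,E)),((J,(P,O),(C,A)),((F,(Q,H)),G))),((B,M),N)).
That clade contains 16 terminal taxa: A, B, C, D, E, F, G, H, I, J, L, M, N, O, P, Q.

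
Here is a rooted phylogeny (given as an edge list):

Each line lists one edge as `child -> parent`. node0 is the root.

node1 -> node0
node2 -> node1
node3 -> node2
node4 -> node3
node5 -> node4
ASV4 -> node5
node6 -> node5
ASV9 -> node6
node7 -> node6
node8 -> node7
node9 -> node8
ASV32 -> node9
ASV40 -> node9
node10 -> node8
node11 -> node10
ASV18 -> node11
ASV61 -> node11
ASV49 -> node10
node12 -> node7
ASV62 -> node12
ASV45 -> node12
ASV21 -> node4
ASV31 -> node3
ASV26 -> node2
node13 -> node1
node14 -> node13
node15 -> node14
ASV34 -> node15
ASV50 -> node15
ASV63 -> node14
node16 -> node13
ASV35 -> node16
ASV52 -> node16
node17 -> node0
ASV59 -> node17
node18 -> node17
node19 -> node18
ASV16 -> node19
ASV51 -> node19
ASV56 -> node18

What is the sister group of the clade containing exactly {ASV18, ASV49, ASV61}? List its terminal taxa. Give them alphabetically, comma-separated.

ASV32, ASV40

The clade containing exactly {ASV18, ASV49, ASV61} attaches to the tree at the node subtending ((ASV32,ASV40),((ASV18,ASV61),ASV49)).
The other lineage descending from that same node — the sister group — is (ASV32,ASV40); its 2 tips in alphabetical order are the answer.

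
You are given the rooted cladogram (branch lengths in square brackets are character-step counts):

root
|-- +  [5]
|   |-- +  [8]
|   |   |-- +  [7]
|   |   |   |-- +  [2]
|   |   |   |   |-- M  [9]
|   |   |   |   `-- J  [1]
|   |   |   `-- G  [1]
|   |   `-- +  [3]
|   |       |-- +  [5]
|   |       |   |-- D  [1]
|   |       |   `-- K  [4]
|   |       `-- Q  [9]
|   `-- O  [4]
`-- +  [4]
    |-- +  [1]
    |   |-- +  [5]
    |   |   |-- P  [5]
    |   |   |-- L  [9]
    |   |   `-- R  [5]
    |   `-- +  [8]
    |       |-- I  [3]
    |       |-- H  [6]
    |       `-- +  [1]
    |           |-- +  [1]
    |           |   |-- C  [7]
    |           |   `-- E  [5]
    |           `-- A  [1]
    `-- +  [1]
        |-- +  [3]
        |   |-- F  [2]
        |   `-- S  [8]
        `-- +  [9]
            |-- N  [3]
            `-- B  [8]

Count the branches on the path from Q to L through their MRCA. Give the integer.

8

The MRCA of Q and L is the root of the tree.
From Q up to that node: 4 branches. From L up to the same node: 4 branches. Total: 4 + 4 = 8.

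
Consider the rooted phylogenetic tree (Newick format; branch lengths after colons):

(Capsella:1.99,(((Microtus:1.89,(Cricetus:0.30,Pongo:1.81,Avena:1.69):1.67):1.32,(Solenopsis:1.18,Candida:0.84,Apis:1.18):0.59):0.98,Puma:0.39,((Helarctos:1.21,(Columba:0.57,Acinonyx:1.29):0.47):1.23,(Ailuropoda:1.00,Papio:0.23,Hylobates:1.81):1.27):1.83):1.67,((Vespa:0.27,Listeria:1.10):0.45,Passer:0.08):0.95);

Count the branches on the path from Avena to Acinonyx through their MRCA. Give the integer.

The MRCA of Avena and Acinonyx is the node subtending (((Microtus,(Cricetus,Pongo,Avena)),(Solenopsis,Candida,Apis)),Puma,((Helarctos,(Columba,Acinonyx)),(Ailuropoda,Papio,Hylobates))).
From Avena up to that node: 4 branches. From Acinonyx up to the same node: 4 branches. Total: 4 + 4 = 8.

8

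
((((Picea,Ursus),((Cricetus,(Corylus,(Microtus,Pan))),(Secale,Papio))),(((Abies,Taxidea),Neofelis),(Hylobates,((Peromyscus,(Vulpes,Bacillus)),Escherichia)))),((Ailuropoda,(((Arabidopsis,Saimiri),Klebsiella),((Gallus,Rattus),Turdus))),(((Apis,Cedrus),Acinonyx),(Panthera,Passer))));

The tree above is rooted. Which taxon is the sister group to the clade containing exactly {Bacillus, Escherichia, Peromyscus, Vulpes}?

Hylobates

The clade containing exactly {Bacillus, Escherichia, Peromyscus, Vulpes} attaches to the tree at the node subtending (Hylobates,((Peromyscus,(Vulpes,Bacillus)),Escherichia)).
The other lineage descending from that same node — the sister group — is the single tip Hylobates.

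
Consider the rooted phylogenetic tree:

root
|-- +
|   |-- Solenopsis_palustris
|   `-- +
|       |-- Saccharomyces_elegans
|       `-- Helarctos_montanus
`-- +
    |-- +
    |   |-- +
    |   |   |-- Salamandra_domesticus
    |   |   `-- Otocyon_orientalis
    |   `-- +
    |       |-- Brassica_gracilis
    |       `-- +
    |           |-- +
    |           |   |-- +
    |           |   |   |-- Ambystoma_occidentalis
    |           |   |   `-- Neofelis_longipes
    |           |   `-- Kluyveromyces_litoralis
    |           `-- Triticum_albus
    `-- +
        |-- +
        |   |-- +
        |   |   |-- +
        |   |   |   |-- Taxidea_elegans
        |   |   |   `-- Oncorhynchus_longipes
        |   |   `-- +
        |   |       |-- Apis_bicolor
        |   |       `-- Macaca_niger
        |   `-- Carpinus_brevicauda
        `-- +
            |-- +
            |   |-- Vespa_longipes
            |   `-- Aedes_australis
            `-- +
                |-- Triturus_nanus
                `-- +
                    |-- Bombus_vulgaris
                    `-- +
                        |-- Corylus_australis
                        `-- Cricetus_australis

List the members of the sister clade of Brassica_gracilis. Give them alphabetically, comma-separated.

Brassica_gracilis attaches to the tree at the node subtending (Brassica_gracilis,(((Ambystoma_occidentalis,Neofelis_longipes),Kluyveromyces_litoralis),Triticum_albus)).
The other lineage descending from that same node — the sister group — is (((Ambystoma_occidentalis,Neofelis_longipes),Kluyveromyces_litoralis),Triticum_albus); its 4 tips in alphabetical order are the answer.

Ambystoma_occidentalis, Kluyveromyces_litoralis, Neofelis_longipes, Triticum_albus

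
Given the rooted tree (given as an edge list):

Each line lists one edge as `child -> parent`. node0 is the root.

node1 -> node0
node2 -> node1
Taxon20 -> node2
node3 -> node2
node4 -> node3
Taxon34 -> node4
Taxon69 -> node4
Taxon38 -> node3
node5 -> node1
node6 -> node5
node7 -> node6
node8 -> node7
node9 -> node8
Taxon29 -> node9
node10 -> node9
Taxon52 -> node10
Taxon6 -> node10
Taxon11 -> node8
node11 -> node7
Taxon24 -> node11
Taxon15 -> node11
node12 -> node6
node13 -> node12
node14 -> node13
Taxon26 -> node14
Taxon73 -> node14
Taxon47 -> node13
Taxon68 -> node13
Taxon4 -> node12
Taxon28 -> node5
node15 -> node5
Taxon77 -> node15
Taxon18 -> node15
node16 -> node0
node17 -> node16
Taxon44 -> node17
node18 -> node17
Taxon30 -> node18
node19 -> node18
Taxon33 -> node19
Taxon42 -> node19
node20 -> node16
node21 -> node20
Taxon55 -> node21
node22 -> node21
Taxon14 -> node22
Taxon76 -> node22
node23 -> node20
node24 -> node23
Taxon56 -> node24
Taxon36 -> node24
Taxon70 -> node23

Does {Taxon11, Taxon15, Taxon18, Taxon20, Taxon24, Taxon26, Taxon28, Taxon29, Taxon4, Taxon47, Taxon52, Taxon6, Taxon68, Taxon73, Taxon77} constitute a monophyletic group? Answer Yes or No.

The MRCA of the listed taxa subtends ((Taxon20,((Taxon34,Taxon69),Taxon38)),(((((Taxon29,(Taxon52,Taxon6)),Taxon11),(Taxon24,Taxon15)),(((Taxon26,Taxon73),Taxon47,Taxon68),Taxon4)),Taxon28,(Taxon77,Taxon18))).
That clade also contains Taxon34, Taxon38, Taxon69, which are not in the proposed group, so the group is not monophyletic.

No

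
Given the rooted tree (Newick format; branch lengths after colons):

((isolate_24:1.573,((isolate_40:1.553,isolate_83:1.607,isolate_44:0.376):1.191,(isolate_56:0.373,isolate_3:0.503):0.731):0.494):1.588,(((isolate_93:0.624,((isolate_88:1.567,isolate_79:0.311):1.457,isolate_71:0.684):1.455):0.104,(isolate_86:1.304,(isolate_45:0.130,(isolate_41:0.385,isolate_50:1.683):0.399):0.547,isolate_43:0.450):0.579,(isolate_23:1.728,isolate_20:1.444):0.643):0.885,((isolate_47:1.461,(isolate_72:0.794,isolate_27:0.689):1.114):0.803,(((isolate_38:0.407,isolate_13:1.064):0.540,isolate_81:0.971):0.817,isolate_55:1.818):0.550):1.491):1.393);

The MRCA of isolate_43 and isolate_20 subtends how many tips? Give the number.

The MRCA of isolate_43 and isolate_20 is the node subtending ((isolate_93,((isolate_88,isolate_79),isolate_71)),(isolate_86,(isolate_45,(isolate_41,isolate_50)),isolate_43),(isolate_23,isolate_20)).
That clade contains 11 terminal taxa: isolate_20, isolate_23, isolate_41, isolate_43, isolate_45, isolate_50, isolate_71, isolate_79, isolate_86, isolate_88, isolate_93.

11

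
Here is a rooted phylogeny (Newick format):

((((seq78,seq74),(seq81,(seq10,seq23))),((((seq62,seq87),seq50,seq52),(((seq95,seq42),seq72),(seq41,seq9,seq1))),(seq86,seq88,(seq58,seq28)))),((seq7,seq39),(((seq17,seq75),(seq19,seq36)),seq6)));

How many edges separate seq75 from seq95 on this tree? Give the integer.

12

The MRCA of seq75 and seq95 is the root of the tree.
From seq75 up to that node: 5 branches. From seq95 up to the same node: 7 branches. Total: 5 + 7 = 12.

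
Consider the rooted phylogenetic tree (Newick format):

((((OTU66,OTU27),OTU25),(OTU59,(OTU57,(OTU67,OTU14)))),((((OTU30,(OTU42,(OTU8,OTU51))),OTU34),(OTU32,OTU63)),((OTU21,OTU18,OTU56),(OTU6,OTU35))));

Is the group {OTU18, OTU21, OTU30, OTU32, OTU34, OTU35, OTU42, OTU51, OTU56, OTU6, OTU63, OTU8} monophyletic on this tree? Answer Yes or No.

The most recent common ancestor of these taxa subtends ((((OTU30,(OTU42,(OTU8,OTU51))),OTU34),(OTU32,OTU63)),((OTU21,OTU18,OTU56),(OTU6,OTU35))).
That clade has exactly 12 tips — every listed taxon and nothing else — so the group is monophyletic.

Yes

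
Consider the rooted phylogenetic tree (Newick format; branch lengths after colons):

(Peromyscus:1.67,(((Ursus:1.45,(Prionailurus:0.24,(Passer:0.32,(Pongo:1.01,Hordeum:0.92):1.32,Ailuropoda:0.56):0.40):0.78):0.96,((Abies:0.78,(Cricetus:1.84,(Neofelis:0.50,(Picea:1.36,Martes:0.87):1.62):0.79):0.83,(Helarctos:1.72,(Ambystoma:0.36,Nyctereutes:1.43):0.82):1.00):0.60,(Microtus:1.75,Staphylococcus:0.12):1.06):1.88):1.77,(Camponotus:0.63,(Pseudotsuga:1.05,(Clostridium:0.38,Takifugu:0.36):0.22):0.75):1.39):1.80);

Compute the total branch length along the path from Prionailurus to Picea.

9.06

The path runs Prionailurus → … → MRCA → … → Picea; the MRCA is the node subtending ((Ursus,(Prionailurus,(Passer,(Pongo,Hordeum),Ailuropoda))),((Abies,(Cricetus,(Neofelis,(Picea,Martes))),(Helarctos,(Ambystoma,Nyctereutes))),(Microtus,Staphylococcus))).
Branch lengths along that path: 0.24 + 0.78 + 0.96 + 1.88 + 0.60 + 0.83 + 0.79 + 1.62 + 1.36 = 9.06.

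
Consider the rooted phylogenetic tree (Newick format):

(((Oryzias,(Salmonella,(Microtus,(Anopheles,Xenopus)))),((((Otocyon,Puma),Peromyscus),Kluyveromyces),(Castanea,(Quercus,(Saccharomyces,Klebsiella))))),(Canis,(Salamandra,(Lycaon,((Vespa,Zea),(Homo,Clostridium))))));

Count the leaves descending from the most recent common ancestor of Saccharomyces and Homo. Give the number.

20

The MRCA of Saccharomyces and Homo is the root, so the clade is the entire tree.
That clade contains 20 terminal taxa: Anopheles, Canis, Castanea, Clostridium, Homo, Klebsiella, Kluyveromyces, Lycaon, Microtus, Oryzias, Otocyon, Peromyscus, Puma, Quercus, Saccharomyces, Salamandra, Salmonella, Vespa, Xenopus, Zea.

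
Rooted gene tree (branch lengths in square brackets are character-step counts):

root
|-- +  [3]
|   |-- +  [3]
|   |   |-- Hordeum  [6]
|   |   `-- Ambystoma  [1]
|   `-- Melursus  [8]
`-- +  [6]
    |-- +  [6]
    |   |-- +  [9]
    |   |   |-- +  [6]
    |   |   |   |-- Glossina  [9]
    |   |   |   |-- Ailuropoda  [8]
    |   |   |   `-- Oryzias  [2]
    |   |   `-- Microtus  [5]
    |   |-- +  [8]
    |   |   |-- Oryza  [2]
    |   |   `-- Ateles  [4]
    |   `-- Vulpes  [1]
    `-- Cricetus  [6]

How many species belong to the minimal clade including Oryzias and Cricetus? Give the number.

8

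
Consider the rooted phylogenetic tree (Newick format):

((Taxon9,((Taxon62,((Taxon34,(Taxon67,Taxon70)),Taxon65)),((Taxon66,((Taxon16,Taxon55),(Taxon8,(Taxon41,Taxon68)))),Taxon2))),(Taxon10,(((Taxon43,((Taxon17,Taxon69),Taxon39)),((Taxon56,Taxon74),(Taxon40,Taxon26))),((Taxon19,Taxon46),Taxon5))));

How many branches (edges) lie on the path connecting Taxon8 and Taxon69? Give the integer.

14

The MRCA of Taxon8 and Taxon69 is the root of the tree.
From Taxon8 up to that node: 7 branches. From Taxon69 up to the same node: 7 branches. Total: 7 + 7 = 14.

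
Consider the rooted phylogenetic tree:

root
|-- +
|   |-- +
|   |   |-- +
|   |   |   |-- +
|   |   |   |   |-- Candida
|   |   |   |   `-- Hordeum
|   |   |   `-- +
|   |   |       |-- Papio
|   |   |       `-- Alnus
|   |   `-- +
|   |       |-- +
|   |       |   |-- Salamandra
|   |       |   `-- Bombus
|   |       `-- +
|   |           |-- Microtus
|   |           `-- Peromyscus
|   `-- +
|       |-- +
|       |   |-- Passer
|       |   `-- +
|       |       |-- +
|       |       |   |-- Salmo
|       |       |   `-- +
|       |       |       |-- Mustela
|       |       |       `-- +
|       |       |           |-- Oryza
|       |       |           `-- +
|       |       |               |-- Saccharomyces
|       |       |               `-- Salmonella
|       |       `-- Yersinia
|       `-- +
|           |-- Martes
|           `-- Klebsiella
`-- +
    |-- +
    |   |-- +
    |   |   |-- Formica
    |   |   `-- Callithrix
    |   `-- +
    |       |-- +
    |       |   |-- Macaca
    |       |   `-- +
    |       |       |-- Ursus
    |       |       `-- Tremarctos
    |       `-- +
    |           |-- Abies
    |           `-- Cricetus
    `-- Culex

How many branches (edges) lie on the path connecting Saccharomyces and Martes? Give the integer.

The MRCA of Saccharomyces and Martes is the node subtending ((Passer,((Salmo,(Mustela,(Oryza,(Saccharomyces,Salmonella)))),Yersinia)),(Martes,Klebsiella)).
From Saccharomyces up to that node: 7 branches. From Martes up to the same node: 2 branches. Total: 7 + 2 = 9.

9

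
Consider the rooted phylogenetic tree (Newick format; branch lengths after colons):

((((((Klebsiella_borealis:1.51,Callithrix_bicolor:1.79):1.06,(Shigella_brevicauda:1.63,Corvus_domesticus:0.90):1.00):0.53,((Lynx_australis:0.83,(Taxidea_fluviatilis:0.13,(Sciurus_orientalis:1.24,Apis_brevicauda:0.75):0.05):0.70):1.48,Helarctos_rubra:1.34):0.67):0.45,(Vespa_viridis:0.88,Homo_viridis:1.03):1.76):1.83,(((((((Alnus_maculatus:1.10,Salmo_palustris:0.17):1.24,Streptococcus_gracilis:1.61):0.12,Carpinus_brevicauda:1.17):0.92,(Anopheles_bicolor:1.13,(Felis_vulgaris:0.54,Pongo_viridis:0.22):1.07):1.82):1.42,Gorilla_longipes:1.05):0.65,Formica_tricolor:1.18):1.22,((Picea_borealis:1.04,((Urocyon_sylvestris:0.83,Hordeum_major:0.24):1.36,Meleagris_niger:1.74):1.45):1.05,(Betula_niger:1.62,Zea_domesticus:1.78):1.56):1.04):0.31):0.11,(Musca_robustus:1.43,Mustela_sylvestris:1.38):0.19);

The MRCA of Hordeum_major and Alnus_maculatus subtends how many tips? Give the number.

The MRCA of Hordeum_major and Alnus_maculatus is the node subtending (((((((Alnus_maculatus,Salmo_palustris),Streptococcus_gracilis),Carpinus_brevicauda),(Anopheles_bicolor,(Felis_vulgaris,Pongo_viridis))),Gorilla_longipes),Formica_tricolor),((Picea_borealis,((Urocyon_sylvestris,Hordeum_major),Meleagris_niger)),(Betula_niger,Zea_domesticus))).
That clade contains 15 terminal taxa: Alnus_maculatus, Anopheles_bicolor, Betula_niger, Carpinus_brevicauda, Felis_vulgaris, Formica_tricolor, Gorilla_longipes, Hordeum_major, Meleagris_niger, Picea_borealis, Pongo_viridis, Salmo_palustris, Streptococcus_gracilis, Urocyon_sylvestris, Zea_domesticus.

15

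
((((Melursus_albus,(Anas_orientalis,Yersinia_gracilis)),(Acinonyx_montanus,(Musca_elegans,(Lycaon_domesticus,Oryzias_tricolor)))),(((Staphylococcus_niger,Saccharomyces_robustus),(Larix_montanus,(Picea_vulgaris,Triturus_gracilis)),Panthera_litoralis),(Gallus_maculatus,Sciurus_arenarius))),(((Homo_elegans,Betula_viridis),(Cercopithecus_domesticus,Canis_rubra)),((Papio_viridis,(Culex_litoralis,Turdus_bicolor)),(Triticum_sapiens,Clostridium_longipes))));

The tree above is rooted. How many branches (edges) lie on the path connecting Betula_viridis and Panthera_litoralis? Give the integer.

The MRCA of Betula_viridis and Panthera_litoralis is the root of the tree.
From Betula_viridis up to that node: 4 branches. From Panthera_litoralis up to the same node: 4 branches. Total: 4 + 4 = 8.

8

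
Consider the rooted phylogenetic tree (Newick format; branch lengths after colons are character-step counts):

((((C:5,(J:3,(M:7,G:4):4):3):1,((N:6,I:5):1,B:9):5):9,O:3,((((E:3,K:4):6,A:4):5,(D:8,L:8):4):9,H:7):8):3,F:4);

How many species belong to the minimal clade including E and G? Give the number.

The MRCA of E and G is the node subtending (((C,(J,(M,G))),((N,I),B)),O,((((E,K),A),(D,L)),H)).
That clade contains 14 terminal taxa: A, B, C, D, E, G, H, I, J, K, L, M, N, O.

14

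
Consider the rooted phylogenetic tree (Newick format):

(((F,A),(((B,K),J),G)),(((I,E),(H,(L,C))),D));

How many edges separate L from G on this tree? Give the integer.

The MRCA of L and G is the root of the tree.
From L up to that node: 5 branches. From G up to the same node: 3 branches. Total: 5 + 3 = 8.

8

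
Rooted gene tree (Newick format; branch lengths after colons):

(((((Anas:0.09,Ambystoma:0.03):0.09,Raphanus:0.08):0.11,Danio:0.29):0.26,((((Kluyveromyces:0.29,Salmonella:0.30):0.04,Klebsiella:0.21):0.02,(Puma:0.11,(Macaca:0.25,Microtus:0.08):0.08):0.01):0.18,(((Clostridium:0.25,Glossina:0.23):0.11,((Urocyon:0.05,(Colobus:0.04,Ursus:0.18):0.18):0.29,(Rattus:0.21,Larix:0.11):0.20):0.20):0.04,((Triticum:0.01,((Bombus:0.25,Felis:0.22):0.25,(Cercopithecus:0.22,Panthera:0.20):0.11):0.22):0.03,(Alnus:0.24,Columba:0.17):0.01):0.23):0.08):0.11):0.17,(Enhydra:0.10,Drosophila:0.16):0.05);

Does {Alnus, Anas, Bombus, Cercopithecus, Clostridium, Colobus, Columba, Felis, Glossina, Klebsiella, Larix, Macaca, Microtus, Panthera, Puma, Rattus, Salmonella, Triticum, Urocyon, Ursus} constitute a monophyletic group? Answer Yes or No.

The MRCA of the listed taxa subtends ((((Anas,Ambystoma),Raphanus),Danio),((((Kluyveromyces,Salmonella),Klebsiella),(Puma,(Macaca,Microtus))),(((Clostridium,Glossina),((Urocyon,(Colobus,Ursus)),(Rattus,Larix))),((Triticum,((Bombus,Felis),(Cercopithecus,Panthera))),(Alnus,Columba))))).
That clade also contains Ambystoma, Danio, Kluyveromyces, Raphanus, which are not in the proposed group, so the group is not monophyletic.

No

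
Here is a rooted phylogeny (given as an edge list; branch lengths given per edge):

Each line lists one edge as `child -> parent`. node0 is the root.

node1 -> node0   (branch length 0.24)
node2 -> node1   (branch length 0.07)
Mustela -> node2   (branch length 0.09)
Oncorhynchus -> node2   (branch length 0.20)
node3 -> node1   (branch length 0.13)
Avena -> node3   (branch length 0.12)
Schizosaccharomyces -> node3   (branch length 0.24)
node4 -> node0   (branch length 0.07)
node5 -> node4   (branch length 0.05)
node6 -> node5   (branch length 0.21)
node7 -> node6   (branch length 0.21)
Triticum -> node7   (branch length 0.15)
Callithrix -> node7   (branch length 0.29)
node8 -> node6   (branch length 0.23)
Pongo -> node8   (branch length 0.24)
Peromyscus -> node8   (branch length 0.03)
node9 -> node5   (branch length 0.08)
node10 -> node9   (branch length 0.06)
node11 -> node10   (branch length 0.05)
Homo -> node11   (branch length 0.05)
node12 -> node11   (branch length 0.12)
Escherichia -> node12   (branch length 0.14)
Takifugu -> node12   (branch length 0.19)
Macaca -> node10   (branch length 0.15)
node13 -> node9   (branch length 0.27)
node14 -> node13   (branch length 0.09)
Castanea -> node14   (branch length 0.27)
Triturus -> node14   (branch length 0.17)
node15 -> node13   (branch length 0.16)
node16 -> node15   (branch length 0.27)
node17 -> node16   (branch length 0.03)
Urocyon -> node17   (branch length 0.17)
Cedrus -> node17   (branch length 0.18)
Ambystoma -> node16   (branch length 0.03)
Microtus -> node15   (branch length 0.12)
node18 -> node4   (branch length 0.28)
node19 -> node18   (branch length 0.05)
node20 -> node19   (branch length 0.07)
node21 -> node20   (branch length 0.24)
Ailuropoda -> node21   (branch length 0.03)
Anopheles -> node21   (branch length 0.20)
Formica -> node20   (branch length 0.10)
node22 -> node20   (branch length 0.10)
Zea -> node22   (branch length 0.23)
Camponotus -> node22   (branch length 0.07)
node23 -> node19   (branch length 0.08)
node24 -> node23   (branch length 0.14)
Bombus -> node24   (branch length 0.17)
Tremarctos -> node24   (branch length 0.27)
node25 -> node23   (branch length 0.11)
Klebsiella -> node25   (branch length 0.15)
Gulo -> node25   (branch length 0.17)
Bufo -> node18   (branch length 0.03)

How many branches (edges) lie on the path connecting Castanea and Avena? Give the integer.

9

The MRCA of Castanea and Avena is the root of the tree.
From Castanea up to that node: 6 branches. From Avena up to the same node: 3 branches. Total: 6 + 3 = 9.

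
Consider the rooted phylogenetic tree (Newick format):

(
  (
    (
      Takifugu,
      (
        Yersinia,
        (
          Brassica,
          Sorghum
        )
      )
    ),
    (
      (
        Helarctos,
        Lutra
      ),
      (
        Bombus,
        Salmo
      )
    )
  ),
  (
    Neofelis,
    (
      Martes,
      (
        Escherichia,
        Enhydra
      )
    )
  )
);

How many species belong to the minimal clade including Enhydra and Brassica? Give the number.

The MRCA of Enhydra and Brassica is the root, so the clade is the entire tree.
That clade contains 12 terminal taxa: Bombus, Brassica, Enhydra, Escherichia, Helarctos, Lutra, Martes, Neofelis, Salmo, Sorghum, Takifugu, Yersinia.

12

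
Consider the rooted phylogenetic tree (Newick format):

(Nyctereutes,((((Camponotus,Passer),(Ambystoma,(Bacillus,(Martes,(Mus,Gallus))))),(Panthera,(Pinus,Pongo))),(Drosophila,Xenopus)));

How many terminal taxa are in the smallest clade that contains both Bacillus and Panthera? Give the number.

The MRCA of Bacillus and Panthera is the node subtending (((Camponotus,Passer),(Ambystoma,(Bacillus,(Martes,(Mus,Gallus))))),(Panthera,(Pinus,Pongo))).
That clade contains 10 terminal taxa: Ambystoma, Bacillus, Camponotus, Gallus, Martes, Mus, Panthera, Passer, Pinus, Pongo.

10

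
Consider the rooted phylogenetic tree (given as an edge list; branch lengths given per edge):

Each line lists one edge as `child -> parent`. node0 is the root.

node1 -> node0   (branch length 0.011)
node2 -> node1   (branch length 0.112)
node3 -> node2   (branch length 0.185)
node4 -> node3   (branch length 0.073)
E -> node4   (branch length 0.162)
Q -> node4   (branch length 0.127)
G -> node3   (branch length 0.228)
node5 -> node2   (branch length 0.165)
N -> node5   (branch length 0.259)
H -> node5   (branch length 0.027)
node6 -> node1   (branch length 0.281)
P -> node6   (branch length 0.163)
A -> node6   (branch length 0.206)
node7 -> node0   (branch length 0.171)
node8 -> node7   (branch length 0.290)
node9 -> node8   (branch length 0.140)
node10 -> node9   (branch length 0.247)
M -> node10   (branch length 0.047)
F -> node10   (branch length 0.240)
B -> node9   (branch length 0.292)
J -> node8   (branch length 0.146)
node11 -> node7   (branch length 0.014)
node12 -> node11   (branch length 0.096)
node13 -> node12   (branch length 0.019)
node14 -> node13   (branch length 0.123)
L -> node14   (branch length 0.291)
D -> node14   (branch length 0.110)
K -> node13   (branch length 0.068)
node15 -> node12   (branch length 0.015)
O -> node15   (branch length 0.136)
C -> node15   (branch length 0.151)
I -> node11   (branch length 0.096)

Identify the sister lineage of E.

Q

E attaches to the tree at the node subtending (E,Q).
The other lineage descending from that same node — the sister group — is the single tip Q.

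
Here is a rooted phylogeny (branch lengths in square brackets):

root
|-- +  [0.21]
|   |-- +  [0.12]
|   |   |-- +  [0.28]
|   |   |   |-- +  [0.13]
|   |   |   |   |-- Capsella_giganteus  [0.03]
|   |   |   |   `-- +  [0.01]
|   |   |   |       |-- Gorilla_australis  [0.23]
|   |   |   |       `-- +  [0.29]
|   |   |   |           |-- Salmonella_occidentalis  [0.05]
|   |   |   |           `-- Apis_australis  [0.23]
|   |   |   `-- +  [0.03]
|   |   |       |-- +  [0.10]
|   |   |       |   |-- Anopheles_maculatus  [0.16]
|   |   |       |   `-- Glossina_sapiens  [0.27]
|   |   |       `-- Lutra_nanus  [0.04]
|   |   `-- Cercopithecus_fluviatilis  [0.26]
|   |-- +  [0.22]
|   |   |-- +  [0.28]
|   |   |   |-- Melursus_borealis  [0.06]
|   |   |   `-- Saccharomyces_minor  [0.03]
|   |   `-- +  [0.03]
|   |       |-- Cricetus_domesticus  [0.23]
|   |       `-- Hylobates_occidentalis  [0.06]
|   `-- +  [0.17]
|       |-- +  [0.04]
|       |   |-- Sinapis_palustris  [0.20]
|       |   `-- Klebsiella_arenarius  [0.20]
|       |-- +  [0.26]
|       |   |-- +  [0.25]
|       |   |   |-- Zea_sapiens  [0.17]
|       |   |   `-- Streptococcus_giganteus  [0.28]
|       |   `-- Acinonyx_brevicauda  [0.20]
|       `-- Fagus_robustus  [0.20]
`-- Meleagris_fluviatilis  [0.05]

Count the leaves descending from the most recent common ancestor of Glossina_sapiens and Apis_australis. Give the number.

7

The MRCA of Glossina_sapiens and Apis_australis is the node subtending ((Capsella_giganteus,(Gorilla_australis,(Salmonella_occidentalis,Apis_australis))),((Anopheles_maculatus,Glossina_sapiens),Lutra_nanus)).
That clade contains 7 terminal taxa: Anopheles_maculatus, Apis_australis, Capsella_giganteus, Glossina_sapiens, Gorilla_australis, Lutra_nanus, Salmonella_occidentalis.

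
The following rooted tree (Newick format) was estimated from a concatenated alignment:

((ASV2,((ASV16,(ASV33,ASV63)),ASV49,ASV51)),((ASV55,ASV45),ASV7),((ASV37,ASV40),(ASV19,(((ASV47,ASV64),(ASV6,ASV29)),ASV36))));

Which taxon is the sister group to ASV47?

ASV64

ASV47 attaches to the tree at the node subtending (ASV47,ASV64).
The other lineage descending from that same node — the sister group — is the single tip ASV64.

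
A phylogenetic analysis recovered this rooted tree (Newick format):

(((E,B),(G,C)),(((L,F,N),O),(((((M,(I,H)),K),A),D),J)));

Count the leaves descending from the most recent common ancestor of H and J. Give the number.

7

The MRCA of H and J is the node subtending (((((M,(I,H)),K),A),D),J).
That clade contains 7 terminal taxa: A, D, H, I, J, K, M.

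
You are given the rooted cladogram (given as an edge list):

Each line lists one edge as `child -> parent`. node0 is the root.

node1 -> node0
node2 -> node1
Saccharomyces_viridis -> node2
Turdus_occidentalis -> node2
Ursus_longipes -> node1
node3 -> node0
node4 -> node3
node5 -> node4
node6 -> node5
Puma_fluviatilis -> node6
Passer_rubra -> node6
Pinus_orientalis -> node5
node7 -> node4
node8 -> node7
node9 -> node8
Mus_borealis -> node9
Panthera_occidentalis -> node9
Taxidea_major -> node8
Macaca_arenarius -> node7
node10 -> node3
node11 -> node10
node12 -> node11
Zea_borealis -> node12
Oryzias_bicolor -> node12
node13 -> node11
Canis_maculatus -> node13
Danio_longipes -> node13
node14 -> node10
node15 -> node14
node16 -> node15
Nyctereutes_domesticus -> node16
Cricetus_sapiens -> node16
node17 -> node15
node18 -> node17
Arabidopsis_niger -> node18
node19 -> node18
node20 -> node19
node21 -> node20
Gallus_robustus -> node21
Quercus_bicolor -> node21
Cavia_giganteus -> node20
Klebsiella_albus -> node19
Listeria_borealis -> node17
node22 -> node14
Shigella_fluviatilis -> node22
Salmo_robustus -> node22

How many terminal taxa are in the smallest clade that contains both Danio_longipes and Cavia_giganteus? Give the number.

The MRCA of Danio_longipes and Cavia_giganteus is the node subtending (((Zea_borealis,Oryzias_bicolor),(Canis_maculatus,Danio_longipes)),(((Nyctereutes_domesticus,Cricetus_sapiens),((Arabidopsis_niger,(((Gallus_robustus,Quercus_bicolor),Cavia_giganteus),Klebsiella_albus)),Listeria_borealis)),(Shigella_fluviatilis,Salmo_robustus))).
That clade contains 14 terminal taxa: Arabidopsis_niger, Canis_maculatus, Cavia_giganteus, Cricetus_sapiens, Danio_longipes, Gallus_robustus, Klebsiella_albus, Listeria_borealis, Nyctereutes_domesticus, Oryzias_bicolor, Quercus_bicolor, Salmo_robustus, Shigella_fluviatilis, Zea_borealis.

14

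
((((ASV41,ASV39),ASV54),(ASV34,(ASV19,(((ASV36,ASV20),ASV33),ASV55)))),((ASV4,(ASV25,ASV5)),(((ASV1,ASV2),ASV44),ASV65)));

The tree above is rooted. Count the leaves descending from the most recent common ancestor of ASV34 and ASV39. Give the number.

The MRCA of ASV34 and ASV39 is the node subtending (((ASV41,ASV39),ASV54),(ASV34,(ASV19,(((ASV36,ASV20),ASV33),ASV55)))).
That clade contains 9 terminal taxa: ASV19, ASV20, ASV33, ASV34, ASV36, ASV39, ASV41, ASV54, ASV55.

9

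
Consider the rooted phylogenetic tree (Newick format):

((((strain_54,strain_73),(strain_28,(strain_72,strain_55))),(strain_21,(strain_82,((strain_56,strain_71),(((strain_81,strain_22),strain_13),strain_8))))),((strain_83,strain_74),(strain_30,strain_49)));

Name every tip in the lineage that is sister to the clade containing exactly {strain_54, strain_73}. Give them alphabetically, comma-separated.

strain_28, strain_55, strain_72

The clade containing exactly {strain_54, strain_73} attaches to the tree at the node subtending ((strain_54,strain_73),(strain_28,(strain_72,strain_55))).
The other lineage descending from that same node — the sister group — is (strain_28,(strain_72,strain_55)); its 3 tips in alphabetical order are the answer.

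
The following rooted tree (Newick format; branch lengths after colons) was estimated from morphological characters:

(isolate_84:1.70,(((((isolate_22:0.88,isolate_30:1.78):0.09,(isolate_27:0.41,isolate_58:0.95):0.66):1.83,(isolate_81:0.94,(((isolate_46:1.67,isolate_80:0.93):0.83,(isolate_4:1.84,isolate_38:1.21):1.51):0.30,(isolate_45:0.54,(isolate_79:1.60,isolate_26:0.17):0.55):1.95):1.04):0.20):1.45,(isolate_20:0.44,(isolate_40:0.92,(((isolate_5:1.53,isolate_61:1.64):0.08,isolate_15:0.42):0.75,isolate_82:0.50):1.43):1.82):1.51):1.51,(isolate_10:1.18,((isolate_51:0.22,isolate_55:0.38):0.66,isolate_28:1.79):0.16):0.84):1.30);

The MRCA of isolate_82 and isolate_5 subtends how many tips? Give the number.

4

The MRCA of isolate_82 and isolate_5 is the node subtending (((isolate_5,isolate_61),isolate_15),isolate_82).
That clade contains 4 terminal taxa: isolate_15, isolate_5, isolate_61, isolate_82.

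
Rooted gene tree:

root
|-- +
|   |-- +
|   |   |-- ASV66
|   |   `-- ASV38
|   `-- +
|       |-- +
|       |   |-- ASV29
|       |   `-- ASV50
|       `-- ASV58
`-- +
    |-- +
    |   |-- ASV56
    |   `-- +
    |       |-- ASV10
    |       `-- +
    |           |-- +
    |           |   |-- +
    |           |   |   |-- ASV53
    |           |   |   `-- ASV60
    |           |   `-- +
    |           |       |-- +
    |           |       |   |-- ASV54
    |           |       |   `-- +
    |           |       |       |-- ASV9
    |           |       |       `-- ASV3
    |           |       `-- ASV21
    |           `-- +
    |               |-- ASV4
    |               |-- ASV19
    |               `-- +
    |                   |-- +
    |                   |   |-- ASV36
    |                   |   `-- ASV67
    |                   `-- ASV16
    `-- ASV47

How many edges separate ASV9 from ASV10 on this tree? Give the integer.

The MRCA of ASV9 and ASV10 is the node subtending (ASV10,(((ASV53,ASV60),((ASV54,(ASV9,ASV3)),ASV21)),(ASV4,ASV19,((ASV36,ASV67),ASV16)))).
From ASV9 up to that node: 6 branches. From ASV10 up to the same node: 1 branch. Total: 6 + 1 = 7.

7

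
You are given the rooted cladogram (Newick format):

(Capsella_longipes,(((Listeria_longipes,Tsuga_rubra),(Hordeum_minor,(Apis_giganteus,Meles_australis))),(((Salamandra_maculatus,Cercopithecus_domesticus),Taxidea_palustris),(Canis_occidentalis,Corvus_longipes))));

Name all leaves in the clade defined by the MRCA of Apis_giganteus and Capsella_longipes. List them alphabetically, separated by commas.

Tracing Apis_giganteus: it sits inside (Apis_giganteus,Meles_australis).
Tracing Capsella_longipes: it attaches directly to the root.
The smallest clade enclosing both is the whole tree (their MRCA is the root), so the answer is all 11 tips in alphabetical order.

Apis_giganteus, Canis_occidentalis, Capsella_longipes, Cercopithecus_domesticus, Corvus_longipes, Hordeum_minor, Listeria_longipes, Meles_australis, Salamandra_maculatus, Taxidea_palustris, Tsuga_rubra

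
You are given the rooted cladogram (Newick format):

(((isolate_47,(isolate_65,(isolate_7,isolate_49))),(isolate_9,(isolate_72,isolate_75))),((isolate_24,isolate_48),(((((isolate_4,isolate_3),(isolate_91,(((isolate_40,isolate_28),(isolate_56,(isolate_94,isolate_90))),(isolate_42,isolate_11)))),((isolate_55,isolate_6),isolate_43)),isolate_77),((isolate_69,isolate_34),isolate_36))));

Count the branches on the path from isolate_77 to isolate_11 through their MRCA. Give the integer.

The MRCA of isolate_77 and isolate_11 is the node subtending ((((isolate_4,isolate_3),(isolate_91,(((isolate_40,isolate_28),(isolate_56,(isolate_94,isolate_90))),(isolate_42,isolate_11)))),((isolate_55,isolate_6),isolate_43)),isolate_77).
From isolate_77 up to that node: 1 branch. From isolate_11 up to the same node: 6 branches. Total: 1 + 6 = 7.

7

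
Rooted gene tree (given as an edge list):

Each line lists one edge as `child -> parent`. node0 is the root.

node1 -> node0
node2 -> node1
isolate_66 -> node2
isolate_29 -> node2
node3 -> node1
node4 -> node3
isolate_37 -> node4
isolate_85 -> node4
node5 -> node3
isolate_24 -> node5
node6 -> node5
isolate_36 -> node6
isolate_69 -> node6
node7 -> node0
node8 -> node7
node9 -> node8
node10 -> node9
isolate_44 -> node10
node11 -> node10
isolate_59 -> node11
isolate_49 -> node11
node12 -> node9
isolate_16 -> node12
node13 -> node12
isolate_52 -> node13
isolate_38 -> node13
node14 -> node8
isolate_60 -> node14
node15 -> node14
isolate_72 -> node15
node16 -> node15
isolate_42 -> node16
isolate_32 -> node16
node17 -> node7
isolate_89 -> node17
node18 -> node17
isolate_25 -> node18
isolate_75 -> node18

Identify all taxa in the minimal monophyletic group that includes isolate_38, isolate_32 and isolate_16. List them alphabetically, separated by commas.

Tracing isolate_38: it sits inside (isolate_52,isolate_38).
Tracing isolate_32: it sits inside (isolate_42,isolate_32).
Tracing isolate_16: it sits inside (isolate_16,(isolate_52,isolate_38)).
The smallest clade enclosing all 3 is (((isolate_44,(isolate_59,isolate_49)),(isolate_16,(isolate_52,isolate_38))),(isolate_60,(isolate_72,(isolate_42,isolate_32)))); the answer is its 10 terminal taxa in alphabetical order.

isolate_16, isolate_32, isolate_38, isolate_42, isolate_44, isolate_49, isolate_52, isolate_59, isolate_60, isolate_72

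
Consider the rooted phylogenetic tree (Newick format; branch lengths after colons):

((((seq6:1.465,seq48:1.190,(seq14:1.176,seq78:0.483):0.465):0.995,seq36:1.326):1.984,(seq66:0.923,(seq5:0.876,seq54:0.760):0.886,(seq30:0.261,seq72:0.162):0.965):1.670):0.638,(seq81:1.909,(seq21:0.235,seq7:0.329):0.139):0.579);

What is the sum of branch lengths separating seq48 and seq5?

The path runs seq48 → … → MRCA → … → seq5; the MRCA is the node subtending (((seq6,seq48,(seq14,seq78)),seq36),(seq66,(seq5,seq54),(seq30,seq72))).
Branch lengths along that path: 1.190 + 0.995 + 1.984 + 1.670 + 0.886 + 0.876 = 7.601.

7.601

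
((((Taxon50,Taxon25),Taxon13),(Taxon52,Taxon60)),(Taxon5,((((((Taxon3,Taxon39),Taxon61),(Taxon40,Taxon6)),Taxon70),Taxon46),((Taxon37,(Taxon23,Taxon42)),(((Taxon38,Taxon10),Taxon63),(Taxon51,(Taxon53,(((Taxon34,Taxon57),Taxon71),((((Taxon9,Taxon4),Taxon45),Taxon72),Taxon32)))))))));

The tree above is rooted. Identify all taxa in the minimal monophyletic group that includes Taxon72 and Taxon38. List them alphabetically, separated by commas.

Tracing Taxon72: it sits inside (((Taxon9,Taxon4),Taxon45),Taxon72).
Tracing Taxon38: it sits inside (Taxon38,Taxon10).
The smallest clade enclosing both is (((Taxon38,Taxon10),Taxon63),(Taxon51,(Taxon53,(((Taxon34,Taxon57),Taxon71),((((Taxon9,Taxon4),Taxon45),Taxon72),Taxon32))))); the answer is its 13 terminal taxa in alphabetical order.

Taxon10, Taxon32, Taxon34, Taxon38, Taxon4, Taxon45, Taxon51, Taxon53, Taxon57, Taxon63, Taxon71, Taxon72, Taxon9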